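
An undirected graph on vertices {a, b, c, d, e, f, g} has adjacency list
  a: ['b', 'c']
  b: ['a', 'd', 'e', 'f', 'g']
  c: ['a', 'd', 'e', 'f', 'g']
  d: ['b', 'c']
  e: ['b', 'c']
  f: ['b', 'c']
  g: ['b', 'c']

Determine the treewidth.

A width-2 tree decomposition is:
Bags: B1 = {b, c, g}  B2 = {a, b, c}  B3 = {b, c, d}  B4 = {b, c, f}  B5 = {b, c, e}
Tree: B1–B2, B2–B3, B3–B4, B4–B5
The largest bag has 3 vertices, giving width 2; this decomposition certifies tw(G) ≤ 2. Since b–g–c–a–b is a cycle in G, G is not acyclic. Forests are exactly the graphs of treewidth ≤ 1, so tw(G) ≥ 2. The upper and lower bounds meet at 2, so that is the treewidth.

2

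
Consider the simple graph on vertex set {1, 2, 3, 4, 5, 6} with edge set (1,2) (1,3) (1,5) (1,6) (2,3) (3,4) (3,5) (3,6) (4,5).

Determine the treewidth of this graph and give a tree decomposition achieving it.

The largest bag has 3 vertices, giving width 2; this decomposition certifies tw(G) ≤ 2. Conversely, {1, 2, 3} is a clique of size 3, and the vertices of any clique must share a bag in every tree decomposition; so some bag has ≥ 3 vertices and tw(G) ≥ 2. Hence tw(G) = 2 exactly.

Treewidth 2.
Bags: B1 = {1, 3, 6}  B2 = {1, 3, 5}  B3 = {1, 2, 3}  B4 = {3, 4, 5}
Tree: B1–B2, B2–B3, B2–B4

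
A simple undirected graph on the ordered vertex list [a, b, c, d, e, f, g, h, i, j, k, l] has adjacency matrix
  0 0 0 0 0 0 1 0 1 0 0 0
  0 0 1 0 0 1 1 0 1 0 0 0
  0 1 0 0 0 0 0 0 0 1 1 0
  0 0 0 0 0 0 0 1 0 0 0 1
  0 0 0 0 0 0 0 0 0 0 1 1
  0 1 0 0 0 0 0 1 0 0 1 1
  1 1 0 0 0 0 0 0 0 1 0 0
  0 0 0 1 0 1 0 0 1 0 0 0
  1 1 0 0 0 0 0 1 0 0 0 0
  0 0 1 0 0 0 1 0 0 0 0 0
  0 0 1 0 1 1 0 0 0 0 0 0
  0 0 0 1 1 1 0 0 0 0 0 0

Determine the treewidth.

A width-3 tree decomposition is:
Bags: B1 = {a, g, i, j}  B2 = {b, g, i, j}  B3 = {b, c, i, j}  B4 = {b, c, h, i}  B5 = {b, c, f, h}  B6 = {c, f, h, k}  B7 = {d, f, h, k}  B8 = {d, f, k, l}  B9 = {d, e, k, l}
Tree: B1–B2, B2–B3, B3–B4, B4–B5, B5–B6, B6–B7, B7–B8, B8–B9
Every bag has size at most 4, so the width is 4 − 1 = 3 and tw(G) ≤ 3. For the lower bound: the 4 vertex sets {a,g,j}, {i}, {b}, {c,f,h,k} are disjoint, each induces a connected subgraph, and every pair is joined by at least one edge of G. Contracting each set to a single vertex therefore yields K_{4} as a minor, and since treewidth is minor-monotone, tw(G) ≥ tw(K_{4}) = 3. The upper and lower bounds meet at 3, so that is the treewidth.

3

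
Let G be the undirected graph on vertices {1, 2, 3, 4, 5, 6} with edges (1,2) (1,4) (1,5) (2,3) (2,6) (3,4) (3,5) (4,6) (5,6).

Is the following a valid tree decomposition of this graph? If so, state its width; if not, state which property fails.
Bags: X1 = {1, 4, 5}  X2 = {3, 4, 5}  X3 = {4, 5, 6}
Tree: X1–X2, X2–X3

A tree decomposition must satisfy three properties: every vertex lies in some bag; for every edge, both endpoints lie together in some bag; and for every vertex, the bags containing it form a connected subtree. Here vertex 2 appears in no bag, so the decomposition is invalid.

No — vertex 2 appears in no bag.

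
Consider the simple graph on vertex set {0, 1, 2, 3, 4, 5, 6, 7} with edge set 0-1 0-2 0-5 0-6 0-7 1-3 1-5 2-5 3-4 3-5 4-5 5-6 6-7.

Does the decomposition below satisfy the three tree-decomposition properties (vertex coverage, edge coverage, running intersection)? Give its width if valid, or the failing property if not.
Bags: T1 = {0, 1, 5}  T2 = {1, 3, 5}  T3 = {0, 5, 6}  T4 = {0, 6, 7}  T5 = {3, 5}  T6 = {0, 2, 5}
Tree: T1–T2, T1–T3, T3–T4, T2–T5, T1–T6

A tree decomposition must satisfy three properties: every vertex lies in some bag; for every edge, both endpoints lie together in some bag; and for every vertex, the bags containing it form a connected subtree. Here vertex 4 appears in no bag, so the decomposition is invalid.

No — vertex 4 appears in no bag.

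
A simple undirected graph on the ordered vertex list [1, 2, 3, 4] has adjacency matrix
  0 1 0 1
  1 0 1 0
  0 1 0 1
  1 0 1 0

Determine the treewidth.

2

A width-2 tree decomposition is:
Bags: B1 = {1, 2, 4}  B2 = {2, 3, 4}
Tree: B1–B2
The largest bag has 3 vertices, giving width 2; this decomposition certifies tw(G) ≤ 2. For the lower bound, G contains the cycle 4–1–2–3–4, so G is not a forest; only forests have treewidth ≤ 1, hence tw(G) ≥ 2. Combining the bounds, tw(G) = 2.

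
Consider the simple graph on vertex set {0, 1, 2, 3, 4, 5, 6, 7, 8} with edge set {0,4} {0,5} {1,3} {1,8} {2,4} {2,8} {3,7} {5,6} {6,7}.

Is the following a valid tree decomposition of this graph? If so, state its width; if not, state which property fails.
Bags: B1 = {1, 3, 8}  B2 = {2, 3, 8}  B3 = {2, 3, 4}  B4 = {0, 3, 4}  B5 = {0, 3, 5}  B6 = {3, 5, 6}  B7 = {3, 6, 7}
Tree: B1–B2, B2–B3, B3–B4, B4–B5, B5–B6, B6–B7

Checking the three conditions: (i) the bags cover all of {0, 1, 2, 3, 4, 5, 6, 7, 8}; (ii) for each edge, some bag contains both endpoints; (iii) the bags containing any fixed vertex form a subtree. All hold, so the decomposition is valid with width 3 − 1 = 2.

Yes; width 2.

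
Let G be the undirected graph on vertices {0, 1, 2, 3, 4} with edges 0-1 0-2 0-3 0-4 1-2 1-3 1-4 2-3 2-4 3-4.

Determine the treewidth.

4

A width-4 tree decomposition is:
Bags: B1 = {0, 1, 2, 3, 4}
Tree: (single bag)
With just one bag of size 5, the width is 5 − 1 = 4, so tw(G) ≤ 4. On the other hand G contains the 5-clique {0, 1, 2, 3, 4}. A clique must lie in a single bag of any decomposition, so no decomposition can have width below 4. The upper and lower bounds meet at 4, so that is the treewidth.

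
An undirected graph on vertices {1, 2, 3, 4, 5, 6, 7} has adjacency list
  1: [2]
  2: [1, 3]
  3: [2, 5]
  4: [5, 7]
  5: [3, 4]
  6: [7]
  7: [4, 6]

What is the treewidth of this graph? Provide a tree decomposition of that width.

The largest bag has 2 vertices, giving width 1; this decomposition certifies tw(G) ≤ 1. Any graph with an edge has treewidth ≥ 1, and G has the edge 6–7. The upper and lower bounds meet at 1, so that is the treewidth.

Treewidth 1.
Bags: B1 = {6, 7}  B2 = {4, 7}  B3 = {4, 5}  B4 = {3, 5}  B5 = {2, 3}  B6 = {1, 2}
Tree: B1–B2, B2–B3, B3–B4, B4–B5, B5–B6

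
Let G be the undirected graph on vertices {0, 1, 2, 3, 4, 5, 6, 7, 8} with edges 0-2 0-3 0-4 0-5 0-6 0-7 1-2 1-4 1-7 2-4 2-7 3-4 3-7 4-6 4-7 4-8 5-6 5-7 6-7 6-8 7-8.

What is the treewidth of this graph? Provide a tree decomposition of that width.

Treewidth 3.
One such decomposition:
Bags: B1 = {0, 2, 4, 7}  B2 = {0, 3, 4, 7}  B3 = {1, 2, 4, 7}  B4 = {0, 4, 6, 7}  B5 = {4, 6, 7, 8}  B6 = {0, 5, 6, 7}
Tree: B1–B2, B1–B3, B1–B4, B4–B5, B4–B6

The largest bag has 4 vertices, giving width 3; this decomposition certifies tw(G) ≤ 3. For the lower bound, the 4 vertices {0, 2, 4, 7} are pairwise adjacent, and any tree decomposition puts a clique entirely inside one bag — forcing width ≥ 3. Hence tw(G) = 3 exactly.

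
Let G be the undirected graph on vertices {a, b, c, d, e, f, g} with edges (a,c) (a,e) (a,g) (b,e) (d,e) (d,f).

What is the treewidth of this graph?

A width-1 tree decomposition is:
Bags: B1 = {d, e}  B2 = {b, e}  B3 = {a, e}  B4 = {d, f}  B5 = {a, g}  B6 = {a, c}
Tree: B1–B2, B2–B3, B1–B4, B3–B5, B3–B6
The largest bag has 2 vertices, giving width 1; this decomposition certifies tw(G) ≤ 1. Since G has at least one edge (e.g. e–d), it is not an edgeless graph, so tw(G) ≥ 1. Hence tw(G) = 1 exactly.

1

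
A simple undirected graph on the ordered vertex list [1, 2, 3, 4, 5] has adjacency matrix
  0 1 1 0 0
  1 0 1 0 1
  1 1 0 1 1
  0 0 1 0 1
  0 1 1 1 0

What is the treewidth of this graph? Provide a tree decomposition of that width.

Every bag has size at most 3, so the width is 3 − 1 = 2 and tw(G) ≤ 2. Conversely, {1, 2, 3} is a clique of size 3, and the vertices of any clique must share a bag in every tree decomposition; so some bag has ≥ 3 vertices and tw(G) ≥ 2. The upper and lower bounds meet at 2, so that is the treewidth.

Treewidth 2.
Bags: B1 = {2, 3, 5}  B2 = {1, 2, 3}  B3 = {3, 4, 5}
Tree: B1–B2, B1–B3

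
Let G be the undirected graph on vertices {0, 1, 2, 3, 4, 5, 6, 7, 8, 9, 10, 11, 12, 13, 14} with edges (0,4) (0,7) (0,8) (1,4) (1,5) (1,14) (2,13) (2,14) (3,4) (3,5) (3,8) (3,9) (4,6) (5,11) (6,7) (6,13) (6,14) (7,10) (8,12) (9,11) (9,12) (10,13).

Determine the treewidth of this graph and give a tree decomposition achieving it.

Treewidth 3.
One such decomposition:
Bags: B1 = {5, 9, 11, 12}  B2 = {3, 5, 9, 12}  B3 = {3, 5, 8, 12}  B4 = {1, 3, 5, 8}  B5 = {1, 3, 4, 8}  B6 = {0, 1, 4, 8}  B7 = {0, 1, 4, 14}  B8 = {0, 4, 6, 14}  B9 = {0, 6, 7, 14}  B10 = {2, 6, 7, 14}  B11 = {2, 6, 7, 13}  B12 = {2, 7, 10, 13}
Tree: B1–B2, B2–B3, B3–B4, B4–B5, B5–B6, B6–B7, B7–B8, B8–B9, B9–B10, B10–B11, B11–B12

The largest bag has 4 vertices, giving width 3; this decomposition certifies tw(G) ≤ 3. For the lower bound: the 4 vertex sets {9,11,12}, {5}, {3}, {0,1,4,8} are disjoint, each induces a connected subgraph, and every pair is joined by at least one edge of G. Contracting each set to a single vertex therefore yields K_{4} as a minor, and since treewidth is minor-monotone, tw(G) ≥ tw(K_{4}) = 3. Combining the bounds, tw(G) = 3.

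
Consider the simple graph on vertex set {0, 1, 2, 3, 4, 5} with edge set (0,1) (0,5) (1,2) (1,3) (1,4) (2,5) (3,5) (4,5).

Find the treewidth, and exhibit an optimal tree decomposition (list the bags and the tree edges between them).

Treewidth 2.
One optimal decomposition is:
Bags: B1 = {0, 1, 5}  B2 = {1, 2, 5}  B3 = {1, 3, 5}  B4 = {1, 4, 5}
Tree: B1–B2, B2–B3, B3–B4

The largest bag has 3 vertices, giving width 2; this decomposition certifies tw(G) ≤ 2. For the lower bound, G contains the cycle 1–0–5–2–1, so G is not a forest; only forests have treewidth ≤ 1, hence tw(G) ≥ 2. The upper and lower bounds meet at 2, so that is the treewidth.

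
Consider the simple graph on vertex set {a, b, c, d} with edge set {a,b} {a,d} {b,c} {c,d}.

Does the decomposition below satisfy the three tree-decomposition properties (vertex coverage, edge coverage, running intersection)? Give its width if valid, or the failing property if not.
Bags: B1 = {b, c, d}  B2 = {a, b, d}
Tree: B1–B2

Yes; width 2.

Every vertex of G appears in some bag (union = {a, b, c, d}); every edge is covered by a bag; and for each vertex v the set of bags containing v is connected in the bag tree. The decomposition is therefore valid. The largest bag has 3 vertices, so the width is 2.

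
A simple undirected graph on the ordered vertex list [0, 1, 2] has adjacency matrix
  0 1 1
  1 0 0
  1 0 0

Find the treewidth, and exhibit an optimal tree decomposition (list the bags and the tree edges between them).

Treewidth 1.
One optimal decomposition is:
Bags: B1 = {0, 1}  B2 = {0, 2}
Tree: B1–B2

Each bag holds 2 vertices, so the decomposition has width 1, which upper-bounds the treewidth. G has an edge, so its treewidth is at least 1. The upper and lower bounds meet at 1, so that is the treewidth.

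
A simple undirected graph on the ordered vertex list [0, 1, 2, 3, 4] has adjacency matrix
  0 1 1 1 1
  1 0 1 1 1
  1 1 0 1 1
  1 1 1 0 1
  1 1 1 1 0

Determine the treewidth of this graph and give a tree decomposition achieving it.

Treewidth 4.
One optimal decomposition is:
Bags: B1 = {0, 1, 2, 3, 4}
Tree: (single bag)

A single bag containing all 5 vertices is trivially a valid decomposition of width 4. Conversely, {0, 1, 2, 3, 4} is a clique of size 5, and the vertices of any clique must share a bag in every tree decomposition; so some bag has ≥ 5 vertices and tw(G) ≥ 4. Therefore the treewidth is 4.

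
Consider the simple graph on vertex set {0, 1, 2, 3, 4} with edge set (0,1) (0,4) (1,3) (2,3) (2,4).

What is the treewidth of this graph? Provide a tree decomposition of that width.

Each bag holds 3 vertices, so the decomposition has width 2, which upper-bounds the treewidth. The edges 1–0–4–2–3–1 form a cycle, so G is not a tree and its treewidth is at least 2. Hence tw(G) = 2 exactly.

Treewidth 2.
Bags: B1 = {0, 1, 4}  B2 = {1, 2, 4}  B3 = {1, 2, 3}
Tree: B1–B2, B2–B3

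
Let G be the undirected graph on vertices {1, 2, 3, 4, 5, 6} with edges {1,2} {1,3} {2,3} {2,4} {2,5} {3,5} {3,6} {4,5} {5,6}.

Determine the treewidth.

A width-2 tree decomposition is:
Bags: B1 = {1, 2, 3}  B2 = {2, 3, 5}  B3 = {3, 5, 6}  B4 = {2, 4, 5}
Tree: B1–B2, B2–B3, B2–B4
Every bag has size at most 3, so the width is 3 − 1 = 2 and tw(G) ≤ 2. On the other hand G contains the 3-clique {1, 2, 3}. A clique must lie in a single bag of any decomposition, so no decomposition can have width below 2. Therefore the treewidth is 2.

2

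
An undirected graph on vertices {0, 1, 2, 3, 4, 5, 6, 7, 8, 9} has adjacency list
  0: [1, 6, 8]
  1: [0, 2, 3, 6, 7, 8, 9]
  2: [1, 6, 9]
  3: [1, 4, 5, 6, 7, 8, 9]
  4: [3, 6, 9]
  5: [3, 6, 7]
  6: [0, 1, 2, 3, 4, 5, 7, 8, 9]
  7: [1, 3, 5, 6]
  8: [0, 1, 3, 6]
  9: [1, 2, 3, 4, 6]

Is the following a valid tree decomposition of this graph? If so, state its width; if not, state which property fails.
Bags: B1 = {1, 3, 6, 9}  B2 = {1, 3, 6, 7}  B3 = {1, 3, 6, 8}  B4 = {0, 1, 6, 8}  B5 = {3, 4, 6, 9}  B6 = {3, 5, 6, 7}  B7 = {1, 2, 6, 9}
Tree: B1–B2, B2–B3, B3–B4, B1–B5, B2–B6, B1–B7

Vertex coverage: the bags together contain {0, 1, 2, 3, 4, 5, 6, 7, 8, 9}, the full vertex set. Edge coverage: each edge of G has both endpoints in at least one bag. Running intersection: for every vertex, the bags containing it form a connected subtree. All three properties hold, so this is a valid tree decomposition of width max|bag| − 1 = 3, and hence tw(G) ≤ 3.

Yes; width 3.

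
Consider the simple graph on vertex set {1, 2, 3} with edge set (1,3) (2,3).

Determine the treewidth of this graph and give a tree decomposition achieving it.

The largest bag has 2 vertices, giving width 1; this decomposition certifies tw(G) ≤ 1. G has an edge, so its treewidth is at least 1. Combining the bounds, tw(G) = 1.

Treewidth 1.
One optimal decomposition is:
Bags: B1 = {1, 3}  B2 = {2, 3}
Tree: B1–B2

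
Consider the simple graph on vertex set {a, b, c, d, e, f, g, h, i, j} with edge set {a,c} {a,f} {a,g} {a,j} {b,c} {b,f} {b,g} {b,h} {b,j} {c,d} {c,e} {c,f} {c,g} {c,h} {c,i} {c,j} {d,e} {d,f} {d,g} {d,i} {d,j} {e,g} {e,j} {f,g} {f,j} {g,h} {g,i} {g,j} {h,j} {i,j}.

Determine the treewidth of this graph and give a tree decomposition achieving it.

Treewidth 4.
One such decomposition:
Bags: B1 = {c, d, f, g, j}  B2 = {b, c, f, g, j}  B3 = {b, c, g, h, j}  B4 = {a, c, f, g, j}  B5 = {c, d, e, g, j}  B6 = {c, d, g, i, j}
Tree: B1–B2, B2–B3, B2–B4, B1–B5, B1–B6

Every bag has size at most 5, so the width is 5 − 1 = 4 and tw(G) ≤ 4. On the other hand G contains the 5-clique {c, d, e, g, j}. A clique must lie in a single bag of any decomposition, so no decomposition can have width below 4. The upper and lower bounds meet at 4, so that is the treewidth.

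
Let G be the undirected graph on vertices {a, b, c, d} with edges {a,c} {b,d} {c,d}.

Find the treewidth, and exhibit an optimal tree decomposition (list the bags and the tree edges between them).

Each bag holds 2 vertices, so the decomposition has width 1, which upper-bounds the treewidth. Any graph with an edge has treewidth ≥ 1, and G has the edge d–c. Hence tw(G) = 1 exactly.

Treewidth 1.
Bags: B1 = {c, d}  B2 = {a, c}  B3 = {b, d}
Tree: B1–B2, B1–B3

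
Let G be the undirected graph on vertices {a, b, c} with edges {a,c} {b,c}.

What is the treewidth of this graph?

A width-1 tree decomposition is:
Bags: B1 = {a, c}  B2 = {b, c}
Tree: B1–B2
Each bag holds 2 vertices, so the decomposition has width 1, which upper-bounds the treewidth. Since G has at least one edge (e.g. c–a), it is not an edgeless graph, so tw(G) ≥ 1. The upper and lower bounds meet at 1, so that is the treewidth.

1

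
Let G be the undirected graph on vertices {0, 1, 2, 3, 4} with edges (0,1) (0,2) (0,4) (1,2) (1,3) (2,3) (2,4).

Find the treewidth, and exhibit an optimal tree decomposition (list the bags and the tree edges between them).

Each bag holds 3 vertices, so the decomposition has width 2, which upper-bounds the treewidth. Conversely, {0, 1, 2} is a clique of size 3, and the vertices of any clique must share a bag in every tree decomposition; so some bag has ≥ 3 vertices and tw(G) ≥ 2. Hence tw(G) = 2 exactly.

Treewidth 2.
One such decomposition:
Bags: B1 = {0, 1, 2}  B2 = {0, 2, 4}  B3 = {1, 2, 3}
Tree: B1–B2, B1–B3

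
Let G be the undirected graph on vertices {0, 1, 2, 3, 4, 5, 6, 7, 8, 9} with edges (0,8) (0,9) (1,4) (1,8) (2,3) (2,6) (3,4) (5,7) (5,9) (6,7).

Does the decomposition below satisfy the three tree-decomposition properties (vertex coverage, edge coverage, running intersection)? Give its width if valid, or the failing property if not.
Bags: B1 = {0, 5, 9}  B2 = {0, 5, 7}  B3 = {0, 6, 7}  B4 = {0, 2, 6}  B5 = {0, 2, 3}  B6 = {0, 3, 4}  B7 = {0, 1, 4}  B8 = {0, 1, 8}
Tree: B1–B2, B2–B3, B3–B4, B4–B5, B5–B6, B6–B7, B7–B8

Yes; width 2.

Checking the three conditions: (i) the bags cover all of {0, 1, 2, 3, 4, 5, 6, 7, 8, 9}; (ii) for each edge, some bag contains both endpoints; (iii) the bags containing any fixed vertex form a subtree. All hold, so the decomposition is valid with width 3 − 1 = 2.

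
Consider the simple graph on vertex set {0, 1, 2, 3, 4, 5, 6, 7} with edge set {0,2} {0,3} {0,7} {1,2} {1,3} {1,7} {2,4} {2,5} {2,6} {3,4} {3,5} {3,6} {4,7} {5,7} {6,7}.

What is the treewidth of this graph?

A width-3 tree decomposition is:
Bags: B1 = {0, 2, 3, 7}  B2 = {2, 3, 5, 7}  B3 = {1, 2, 3, 7}  B4 = {2, 3, 6, 7}  B5 = {2, 3, 4, 7}
Tree: B1–B2, B2–B3, B3–B4, B4–B5
The largest bag has 4 vertices, giving width 3; this decomposition certifies tw(G) ≤ 3. For the lower bound: the 4 vertex sets {0,7}, {2,5}, {3}, {1} are disjoint, each induces a connected subgraph, and every pair is joined by at least one edge of G. Contracting each set to a single vertex therefore yields K_{4} as a minor, and since treewidth is minor-monotone, tw(G) ≥ tw(K_{4}) = 3. Hence tw(G) = 3 exactly.

3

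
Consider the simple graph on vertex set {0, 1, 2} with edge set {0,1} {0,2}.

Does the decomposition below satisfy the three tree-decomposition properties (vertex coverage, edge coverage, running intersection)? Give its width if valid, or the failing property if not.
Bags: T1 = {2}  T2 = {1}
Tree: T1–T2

A tree decomposition must satisfy three properties: every vertex lies in some bag; for every edge, both endpoints lie together in some bag; and for every vertex, the bags containing it form a connected subtree. Here vertex 0 appears in no bag, so the decomposition is invalid.

No — vertex 0 appears in no bag.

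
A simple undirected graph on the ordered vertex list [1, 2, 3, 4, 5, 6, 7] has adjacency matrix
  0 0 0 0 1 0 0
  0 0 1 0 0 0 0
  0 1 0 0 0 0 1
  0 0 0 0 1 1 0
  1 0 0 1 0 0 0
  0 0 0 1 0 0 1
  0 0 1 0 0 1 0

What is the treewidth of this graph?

1

A width-1 tree decomposition is:
Bags: B1 = {1, 5}  B2 = {4, 5}  B3 = {4, 6}  B4 = {6, 7}  B5 = {3, 7}  B6 = {2, 3}
Tree: B1–B2, B2–B3, B3–B4, B4–B5, B5–B6
The largest bag has 2 vertices, giving width 1; this decomposition certifies tw(G) ≤ 1. G has an edge, so its treewidth is at least 1. Combining the bounds, tw(G) = 1.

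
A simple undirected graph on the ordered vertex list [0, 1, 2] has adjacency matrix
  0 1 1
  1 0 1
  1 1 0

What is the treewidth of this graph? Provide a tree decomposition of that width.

Treewidth 2.
One optimal decomposition is:
Bags: B1 = {0, 1, 2}
Tree: (single bag)

With just one bag of size 3, the width is 3 − 1 = 2, so tw(G) ≤ 2. Conversely, {0, 1, 2} is a clique of size 3, and the vertices of any clique must share a bag in every tree decomposition; so some bag has ≥ 3 vertices and tw(G) ≥ 2. Combining the bounds, tw(G) = 2.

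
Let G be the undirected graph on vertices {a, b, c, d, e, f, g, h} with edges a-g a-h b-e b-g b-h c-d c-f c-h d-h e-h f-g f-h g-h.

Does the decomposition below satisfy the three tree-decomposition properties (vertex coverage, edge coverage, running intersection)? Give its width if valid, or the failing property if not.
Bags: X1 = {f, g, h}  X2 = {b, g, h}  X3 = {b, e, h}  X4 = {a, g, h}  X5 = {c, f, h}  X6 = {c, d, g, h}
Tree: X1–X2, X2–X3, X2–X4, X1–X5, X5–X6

A tree decomposition must satisfy three properties: every vertex lies in some bag; for every edge, both endpoints lie together in some bag; and for every vertex, the bags containing it form a connected subtree. Here bags containing vertex g are not connected in the tree, so the decomposition is invalid.

No — bags containing vertex g are not connected in the tree.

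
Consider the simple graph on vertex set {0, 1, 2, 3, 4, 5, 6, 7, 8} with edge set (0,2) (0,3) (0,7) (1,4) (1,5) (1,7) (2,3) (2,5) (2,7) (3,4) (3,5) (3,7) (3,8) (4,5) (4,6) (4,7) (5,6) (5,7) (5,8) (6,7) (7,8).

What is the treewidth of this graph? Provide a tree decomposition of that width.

Treewidth 3.
One such decomposition:
Bags: B1 = {3, 4, 5, 7}  B2 = {3, 5, 7, 8}  B3 = {2, 3, 5, 7}  B4 = {0, 2, 3, 7}  B5 = {1, 4, 5, 7}  B6 = {4, 5, 6, 7}
Tree: B1–B2, B1–B3, B3–B4, B1–B5, B1–B6

The largest bag has 4 vertices, giving width 3; this decomposition certifies tw(G) ≤ 3. For the lower bound, the 4 vertices {0, 2, 3, 7} are pairwise adjacent, and any tree decomposition puts a clique entirely inside one bag — forcing width ≥ 3. Combining the bounds, tw(G) = 3.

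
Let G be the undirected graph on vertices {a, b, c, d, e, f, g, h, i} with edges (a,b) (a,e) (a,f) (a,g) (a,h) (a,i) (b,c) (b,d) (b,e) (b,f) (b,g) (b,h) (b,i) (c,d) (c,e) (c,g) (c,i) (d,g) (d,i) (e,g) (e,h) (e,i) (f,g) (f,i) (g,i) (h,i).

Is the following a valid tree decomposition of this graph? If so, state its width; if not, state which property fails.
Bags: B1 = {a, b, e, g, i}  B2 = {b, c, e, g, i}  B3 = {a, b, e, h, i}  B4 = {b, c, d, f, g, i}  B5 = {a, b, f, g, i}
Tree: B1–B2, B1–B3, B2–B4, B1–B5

No — bags containing vertex f are not connected in the tree.

A tree decomposition must satisfy three properties: every vertex lies in some bag; for every edge, both endpoints lie together in some bag; and for every vertex, the bags containing it form a connected subtree. Here bags containing vertex f are not connected in the tree, so the decomposition is invalid.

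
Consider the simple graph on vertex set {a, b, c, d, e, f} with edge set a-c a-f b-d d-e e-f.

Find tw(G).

A width-1 tree decomposition is:
Bags: B1 = {a, c}  B2 = {a, f}  B3 = {e, f}  B4 = {d, e}  B5 = {b, d}
Tree: B1–B2, B2–B3, B3–B4, B4–B5
Every bag has size at most 2, so the width is 2 − 1 = 1 and tw(G) ≤ 1. G has an edge, so its treewidth is at least 1. Combining the bounds, tw(G) = 1.

1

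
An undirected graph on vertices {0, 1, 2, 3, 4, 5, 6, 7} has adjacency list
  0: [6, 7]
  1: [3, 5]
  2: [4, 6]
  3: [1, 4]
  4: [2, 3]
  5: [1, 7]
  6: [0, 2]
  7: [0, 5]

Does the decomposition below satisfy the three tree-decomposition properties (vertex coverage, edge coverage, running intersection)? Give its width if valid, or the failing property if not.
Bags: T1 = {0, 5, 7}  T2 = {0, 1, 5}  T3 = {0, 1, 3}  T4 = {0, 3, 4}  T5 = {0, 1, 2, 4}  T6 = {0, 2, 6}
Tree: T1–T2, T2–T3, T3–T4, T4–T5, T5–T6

No — bags containing vertex 1 are not connected in the tree.

A tree decomposition must satisfy three properties: every vertex lies in some bag; for every edge, both endpoints lie together in some bag; and for every vertex, the bags containing it form a connected subtree. Here bags containing vertex 1 are not connected in the tree, so the decomposition is invalid.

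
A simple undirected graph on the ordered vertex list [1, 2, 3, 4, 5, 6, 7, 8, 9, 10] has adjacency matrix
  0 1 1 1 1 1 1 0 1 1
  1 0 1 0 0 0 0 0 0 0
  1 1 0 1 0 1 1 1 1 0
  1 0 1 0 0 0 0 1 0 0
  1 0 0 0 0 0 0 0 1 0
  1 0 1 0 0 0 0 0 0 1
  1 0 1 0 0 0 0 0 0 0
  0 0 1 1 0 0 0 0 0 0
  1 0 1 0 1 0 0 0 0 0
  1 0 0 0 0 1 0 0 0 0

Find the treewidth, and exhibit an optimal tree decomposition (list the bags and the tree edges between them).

Treewidth 2.
One optimal decomposition is:
Bags: B1 = {1, 5, 9}  B2 = {1, 3, 9}  B3 = {1, 3, 7}  B4 = {1, 3, 4}  B5 = {3, 4, 8}  B6 = {1, 3, 6}  B7 = {1, 2, 3}  B8 = {1, 6, 10}
Tree: B1–B2, B2–B3, B2–B4, B4–B5, B2–B6, B4–B7, B6–B8

Each bag holds 3 vertices, so the decomposition has width 2, which upper-bounds the treewidth. On the other hand G contains the 3-clique {3, 4, 8}. A clique must lie in a single bag of any decomposition, so no decomposition can have width below 2. Combining the bounds, tw(G) = 2.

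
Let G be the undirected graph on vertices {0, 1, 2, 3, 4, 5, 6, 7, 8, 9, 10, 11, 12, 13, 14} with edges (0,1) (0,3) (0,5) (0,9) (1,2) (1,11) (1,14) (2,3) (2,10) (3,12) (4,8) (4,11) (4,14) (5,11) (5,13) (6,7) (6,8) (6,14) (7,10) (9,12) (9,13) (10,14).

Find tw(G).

3

A width-3 tree decomposition is:
Bags: B1 = {3, 9, 12, 13}  B2 = {0, 3, 9, 13}  B3 = {0, 3, 5, 13}  B4 = {0, 2, 3, 5}  B5 = {0, 1, 2, 5}  B6 = {1, 2, 5, 11}  B7 = {1, 2, 10, 11}  B8 = {1, 10, 11, 14}  B9 = {4, 10, 11, 14}  B10 = {4, 7, 10, 14}  B11 = {4, 6, 7, 14}  B12 = {4, 6, 7, 8}
Tree: B1–B2, B2–B3, B3–B4, B4–B5, B5–B6, B6–B7, B7–B8, B8–B9, B9–B10, B10–B11, B11–B12
Each bag holds 4 vertices, so the decomposition has width 3, which upper-bounds the treewidth. For the lower bound: the 4 vertex sets {9,12,13}, {3}, {0}, {1,2,5,11} are disjoint, each induces a connected subgraph, and every pair is joined by at least one edge of G. Contracting each set to a single vertex therefore yields K_{4} as a minor, and since treewidth is minor-monotone, tw(G) ≥ tw(K_{4}) = 3. The upper and lower bounds meet at 3, so that is the treewidth.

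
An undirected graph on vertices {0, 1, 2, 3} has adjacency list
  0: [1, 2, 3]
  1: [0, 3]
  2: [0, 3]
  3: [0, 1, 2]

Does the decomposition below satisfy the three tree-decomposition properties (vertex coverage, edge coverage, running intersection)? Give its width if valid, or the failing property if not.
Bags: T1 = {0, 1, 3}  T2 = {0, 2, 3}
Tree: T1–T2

Yes; width 2.

Vertex coverage: the bags together contain {0, 1, 2, 3}, the full vertex set. Edge coverage: each edge of G has both endpoints in at least one bag. Running intersection: for every vertex, the bags containing it form a connected subtree. All three properties hold, so this is a valid tree decomposition of width max|bag| − 1 = 2, and hence tw(G) ≤ 2.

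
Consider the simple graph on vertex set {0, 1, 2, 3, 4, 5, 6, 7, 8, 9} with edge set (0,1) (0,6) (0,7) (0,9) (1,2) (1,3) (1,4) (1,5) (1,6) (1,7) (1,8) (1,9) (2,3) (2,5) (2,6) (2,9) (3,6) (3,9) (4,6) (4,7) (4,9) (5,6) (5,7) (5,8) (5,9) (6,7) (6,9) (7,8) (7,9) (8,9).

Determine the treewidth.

A width-4 tree decomposition is:
Bags: B1 = {1, 2, 5, 6, 9}  B2 = {1, 5, 6, 7, 9}  B3 = {1, 4, 6, 7, 9}  B4 = {1, 5, 7, 8, 9}  B5 = {0, 1, 6, 7, 9}  B6 = {1, 2, 3, 6, 9}
Tree: B1–B2, B2–B3, B2–B4, B3–B5, B1–B6
The largest bag has 5 vertices, giving width 4; this decomposition certifies tw(G) ≤ 4. Conversely, {1, 5, 7, 8, 9} is a clique of size 5, and the vertices of any clique must share a bag in every tree decomposition; so some bag has ≥ 5 vertices and tw(G) ≥ 4. Therefore the treewidth is 4.

4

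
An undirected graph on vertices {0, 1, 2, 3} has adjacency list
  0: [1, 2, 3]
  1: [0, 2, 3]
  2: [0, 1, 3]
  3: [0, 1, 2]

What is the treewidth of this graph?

A width-3 tree decomposition is:
Bags: B1 = {0, 1, 2, 3}
Tree: (single bag)
With just one bag of size 4, the width is 4 − 1 = 3, so tw(G) ≤ 3. Conversely, {0, 1, 2, 3} is a clique of size 4, and the vertices of any clique must share a bag in every tree decomposition; so some bag has ≥ 4 vertices and tw(G) ≥ 3. Combining the bounds, tw(G) = 3.

3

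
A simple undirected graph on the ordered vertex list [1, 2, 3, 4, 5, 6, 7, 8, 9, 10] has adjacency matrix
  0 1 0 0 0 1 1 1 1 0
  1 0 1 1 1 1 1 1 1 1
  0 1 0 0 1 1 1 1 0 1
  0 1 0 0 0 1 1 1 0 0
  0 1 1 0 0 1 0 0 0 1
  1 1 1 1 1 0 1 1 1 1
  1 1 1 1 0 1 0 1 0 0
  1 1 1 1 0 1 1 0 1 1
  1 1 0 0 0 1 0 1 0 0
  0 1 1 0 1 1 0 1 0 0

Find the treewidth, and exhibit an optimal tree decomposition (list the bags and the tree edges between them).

Each bag holds 5 vertices, so the decomposition has width 4, which upper-bounds the treewidth. Conversely, {1, 2, 6, 8, 9} is a clique of size 5, and the vertices of any clique must share a bag in every tree decomposition; so some bag has ≥ 5 vertices and tw(G) ≥ 4. Hence tw(G) = 4 exactly.

Treewidth 4.
Bags: B1 = {2, 3, 6, 8, 10}  B2 = {2, 3, 6, 7, 8}  B3 = {2, 3, 5, 6, 10}  B4 = {2, 4, 6, 7, 8}  B5 = {1, 2, 6, 7, 8}  B6 = {1, 2, 6, 8, 9}
Tree: B1–B2, B1–B3, B2–B4, B4–B5, B5–B6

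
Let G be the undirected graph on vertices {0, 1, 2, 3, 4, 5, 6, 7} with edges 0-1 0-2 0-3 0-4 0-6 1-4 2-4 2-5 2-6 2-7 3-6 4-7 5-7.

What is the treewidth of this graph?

A width-2 tree decomposition is:
Bags: B1 = {0, 2, 6}  B2 = {0, 2, 4}  B3 = {2, 4, 7}  B4 = {0, 1, 4}  B5 = {2, 5, 7}  B6 = {0, 3, 6}
Tree: B1–B2, B2–B3, B2–B4, B3–B5, B1–B6
Every bag has size at most 3, so the width is 3 − 1 = 2 and tw(G) ≤ 2. On the other hand G contains the 3-clique {0, 1, 4}. A clique must lie in a single bag of any decomposition, so no decomposition can have width below 2. Therefore the treewidth is 2.

2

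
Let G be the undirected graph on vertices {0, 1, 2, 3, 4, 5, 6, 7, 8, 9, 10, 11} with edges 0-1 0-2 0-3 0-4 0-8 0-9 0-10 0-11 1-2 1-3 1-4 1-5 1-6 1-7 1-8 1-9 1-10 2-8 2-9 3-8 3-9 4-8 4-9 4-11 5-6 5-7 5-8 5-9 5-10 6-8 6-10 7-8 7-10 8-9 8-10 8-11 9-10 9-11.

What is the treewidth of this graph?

4

A width-4 tree decomposition is:
Bags: B1 = {0, 1, 8, 9, 10}  B2 = {0, 1, 2, 8, 9}  B3 = {0, 1, 3, 8, 9}  B4 = {1, 5, 8, 9, 10}  B5 = {0, 1, 4, 8, 9}  B6 = {1, 5, 7, 8, 10}  B7 = {0, 4, 8, 9, 11}  B8 = {1, 5, 6, 8, 10}
Tree: B1–B2, B1–B3, B1–B4, B3–B5, B4–B6, B5–B7, B6–B8
The largest bag has 5 vertices, giving width 4; this decomposition certifies tw(G) ≤ 4. Conversely, {0, 1, 3, 8, 9} is a clique of size 5, and the vertices of any clique must share a bag in every tree decomposition; so some bag has ≥ 5 vertices and tw(G) ≥ 4. Combining the bounds, tw(G) = 4.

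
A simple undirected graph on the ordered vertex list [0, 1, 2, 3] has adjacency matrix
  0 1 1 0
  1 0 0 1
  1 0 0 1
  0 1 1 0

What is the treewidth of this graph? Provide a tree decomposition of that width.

Treewidth 2.
One optimal decomposition is:
Bags: B1 = {1, 2, 3}  B2 = {0, 1, 2}
Tree: B1–B2

Each bag holds 3 vertices, so the decomposition has width 2, which upper-bounds the treewidth. The edges 2–3–1–0–2 form a cycle, so G is not a tree and its treewidth is at least 2. Hence tw(G) = 2 exactly.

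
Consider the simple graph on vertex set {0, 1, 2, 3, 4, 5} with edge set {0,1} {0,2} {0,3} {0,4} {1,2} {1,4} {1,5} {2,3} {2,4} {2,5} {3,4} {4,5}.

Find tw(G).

3

A width-3 tree decomposition is:
Bags: B1 = {0, 1, 2, 4}  B2 = {1, 2, 4, 5}  B3 = {0, 2, 3, 4}
Tree: B1–B2, B1–B3
Each bag holds 4 vertices, so the decomposition has width 3, which upper-bounds the treewidth. For the lower bound, the 4 vertices {0, 1, 2, 4} are pairwise adjacent, and any tree decomposition puts a clique entirely inside one bag — forcing width ≥ 3. Combining the bounds, tw(G) = 3.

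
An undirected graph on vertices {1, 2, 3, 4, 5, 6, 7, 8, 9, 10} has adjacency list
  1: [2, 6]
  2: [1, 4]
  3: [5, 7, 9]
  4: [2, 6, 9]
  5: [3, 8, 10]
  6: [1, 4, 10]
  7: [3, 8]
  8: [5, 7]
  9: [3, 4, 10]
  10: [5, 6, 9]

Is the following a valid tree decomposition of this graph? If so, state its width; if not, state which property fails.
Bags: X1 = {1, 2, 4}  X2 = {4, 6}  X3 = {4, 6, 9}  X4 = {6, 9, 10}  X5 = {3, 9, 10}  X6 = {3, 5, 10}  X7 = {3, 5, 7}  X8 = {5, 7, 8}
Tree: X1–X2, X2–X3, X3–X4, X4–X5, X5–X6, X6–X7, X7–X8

No — edge (1,6) lies in no bag.

A tree decomposition must satisfy three properties: every vertex lies in some bag; for every edge, both endpoints lie together in some bag; and for every vertex, the bags containing it form a connected subtree. Here edge (1,6) lies in no bag, so the decomposition is invalid.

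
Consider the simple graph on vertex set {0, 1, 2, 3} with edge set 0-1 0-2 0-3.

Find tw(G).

1

A width-1 tree decomposition is:
Bags: B1 = {0, 2}  B2 = {0, 1}  B3 = {0, 3}
Tree: B1–B2, B1–B3
Each bag holds 2 vertices, so the decomposition has width 1, which upper-bounds the treewidth. Since G has at least one edge (e.g. 2–0), it is not an edgeless graph, so tw(G) ≥ 1. Hence tw(G) = 1 exactly.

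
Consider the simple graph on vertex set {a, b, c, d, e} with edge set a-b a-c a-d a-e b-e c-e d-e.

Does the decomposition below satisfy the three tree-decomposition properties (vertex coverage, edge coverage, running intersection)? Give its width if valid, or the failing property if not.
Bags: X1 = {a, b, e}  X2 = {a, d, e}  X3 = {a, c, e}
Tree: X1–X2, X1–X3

Yes; width 2.

Checking the three conditions: (i) the bags cover all of {a, b, c, d, e}; (ii) for each edge, some bag contains both endpoints; (iii) the bags containing any fixed vertex form a subtree. All hold, so the decomposition is valid with width 3 − 1 = 2.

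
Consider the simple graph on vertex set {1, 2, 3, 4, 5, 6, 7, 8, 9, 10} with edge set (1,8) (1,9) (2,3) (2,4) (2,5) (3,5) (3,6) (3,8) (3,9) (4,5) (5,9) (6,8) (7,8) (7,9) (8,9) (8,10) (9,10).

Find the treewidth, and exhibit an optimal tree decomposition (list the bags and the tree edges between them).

Treewidth 2.
Bags: B1 = {8, 9, 10}  B2 = {3, 8, 9}  B3 = {1, 8, 9}  B4 = {3, 5, 9}  B5 = {3, 6, 8}  B6 = {2, 3, 5}  B7 = {2, 4, 5}  B8 = {7, 8, 9}
Tree: B1–B2, B1–B3, B2–B4, B2–B5, B4–B6, B6–B7, B3–B8

The largest bag has 3 vertices, giving width 2; this decomposition certifies tw(G) ≤ 2. Conversely, {1, 8, 9} is a clique of size 3, and the vertices of any clique must share a bag in every tree decomposition; so some bag has ≥ 3 vertices and tw(G) ≥ 2. The upper and lower bounds meet at 2, so that is the treewidth.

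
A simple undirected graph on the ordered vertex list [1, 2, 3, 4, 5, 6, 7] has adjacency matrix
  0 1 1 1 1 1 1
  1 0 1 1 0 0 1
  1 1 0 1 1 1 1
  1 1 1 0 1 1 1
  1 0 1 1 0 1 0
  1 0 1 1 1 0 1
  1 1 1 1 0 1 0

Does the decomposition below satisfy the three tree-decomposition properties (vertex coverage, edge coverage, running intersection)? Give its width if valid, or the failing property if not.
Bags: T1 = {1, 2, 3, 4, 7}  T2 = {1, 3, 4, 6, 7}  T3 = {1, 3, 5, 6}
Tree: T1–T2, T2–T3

No — edge (4,5) lies in no bag.

A tree decomposition must satisfy three properties: every vertex lies in some bag; for every edge, both endpoints lie together in some bag; and for every vertex, the bags containing it form a connected subtree. Here edge (4,5) lies in no bag, so the decomposition is invalid.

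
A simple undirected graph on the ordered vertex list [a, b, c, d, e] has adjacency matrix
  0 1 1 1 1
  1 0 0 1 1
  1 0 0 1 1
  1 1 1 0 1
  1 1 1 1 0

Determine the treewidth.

A width-3 tree decomposition is:
Bags: B1 = {a, b, d, e}  B2 = {a, c, d, e}
Tree: B1–B2
Each bag holds 4 vertices, so the decomposition has width 3, which upper-bounds the treewidth. On the other hand G contains the 4-clique {a, c, d, e}. A clique must lie in a single bag of any decomposition, so no decomposition can have width below 3. The upper and lower bounds meet at 3, so that is the treewidth.

3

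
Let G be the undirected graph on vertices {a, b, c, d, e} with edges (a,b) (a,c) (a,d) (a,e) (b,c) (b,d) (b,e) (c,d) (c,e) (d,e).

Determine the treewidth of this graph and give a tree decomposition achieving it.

Treewidth 4.
One such decomposition:
Bags: B1 = {a, b, c, d, e}
Tree: (single bag)

A single bag containing all 5 vertices is trivially a valid decomposition of width 4. Conversely, {a, b, c, d, e} is a clique of size 5, and the vertices of any clique must share a bag in every tree decomposition; so some bag has ≥ 5 vertices and tw(G) ≥ 4. Therefore the treewidth is 4.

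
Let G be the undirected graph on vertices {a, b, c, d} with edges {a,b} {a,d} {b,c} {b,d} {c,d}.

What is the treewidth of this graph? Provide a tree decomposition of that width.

Treewidth 2.
Bags: B1 = {a, b, d}  B2 = {b, c, d}
Tree: B1–B2

Every bag has size at most 3, so the width is 3 − 1 = 2 and tw(G) ≤ 2. Conversely, {b, c, d} is a clique of size 3, and the vertices of any clique must share a bag in every tree decomposition; so some bag has ≥ 3 vertices and tw(G) ≥ 2. Combining the bounds, tw(G) = 2.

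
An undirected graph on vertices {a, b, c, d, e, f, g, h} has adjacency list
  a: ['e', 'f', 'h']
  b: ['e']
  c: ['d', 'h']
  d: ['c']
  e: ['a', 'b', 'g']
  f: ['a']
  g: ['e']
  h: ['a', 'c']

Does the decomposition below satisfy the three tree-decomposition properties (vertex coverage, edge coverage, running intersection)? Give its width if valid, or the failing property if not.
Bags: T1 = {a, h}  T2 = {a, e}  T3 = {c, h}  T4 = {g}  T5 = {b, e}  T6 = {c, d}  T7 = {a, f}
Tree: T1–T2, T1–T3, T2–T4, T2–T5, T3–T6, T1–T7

A tree decomposition must satisfy three properties: every vertex lies in some bag; for every edge, both endpoints lie together in some bag; and for every vertex, the bags containing it form a connected subtree. Here edge (e,g) lies in no bag, so the decomposition is invalid.

No — edge (e,g) lies in no bag.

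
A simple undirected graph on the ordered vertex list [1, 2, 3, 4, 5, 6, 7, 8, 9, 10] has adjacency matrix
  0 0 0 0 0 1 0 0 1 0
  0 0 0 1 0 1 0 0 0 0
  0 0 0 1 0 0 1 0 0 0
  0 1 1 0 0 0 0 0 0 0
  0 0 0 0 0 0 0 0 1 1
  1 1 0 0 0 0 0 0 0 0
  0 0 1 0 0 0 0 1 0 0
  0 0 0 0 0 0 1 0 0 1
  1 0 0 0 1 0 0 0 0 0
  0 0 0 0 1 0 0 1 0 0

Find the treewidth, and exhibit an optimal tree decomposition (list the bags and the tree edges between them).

Treewidth 2.
One optimal decomposition is:
Bags: B1 = {1, 6, 9}  B2 = {5, 6, 9}  B3 = {5, 6, 10}  B4 = {6, 8, 10}  B5 = {6, 7, 8}  B6 = {3, 6, 7}  B7 = {3, 4, 6}  B8 = {2, 4, 6}
Tree: B1–B2, B2–B3, B3–B4, B4–B5, B5–B6, B6–B7, B7–B8

Every bag has size at most 3, so the width is 3 − 1 = 2 and tw(G) ≤ 2. Since 6–1–9–5–10–8–7–3–4–2–6 is a cycle in G, G is not acyclic. Forests are exactly the graphs of treewidth ≤ 1, so tw(G) ≥ 2. Therefore the treewidth is 2.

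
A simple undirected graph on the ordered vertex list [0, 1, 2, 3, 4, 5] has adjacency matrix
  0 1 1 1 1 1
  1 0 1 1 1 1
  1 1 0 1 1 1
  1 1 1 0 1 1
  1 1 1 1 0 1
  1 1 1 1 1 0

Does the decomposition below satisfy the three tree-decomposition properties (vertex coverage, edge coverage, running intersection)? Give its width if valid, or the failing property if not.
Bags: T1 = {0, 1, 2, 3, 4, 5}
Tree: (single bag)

Vertex coverage: the bags together contain {0, 1, 2, 3, 4, 5}, the full vertex set. Edge coverage: each edge of G has both endpoints in at least one bag. Running intersection: for every vertex, the bags containing it form a connected subtree. All three properties hold, so this is a valid tree decomposition of width max|bag| − 1 = 5, and hence tw(G) ≤ 5.

Yes; width 5.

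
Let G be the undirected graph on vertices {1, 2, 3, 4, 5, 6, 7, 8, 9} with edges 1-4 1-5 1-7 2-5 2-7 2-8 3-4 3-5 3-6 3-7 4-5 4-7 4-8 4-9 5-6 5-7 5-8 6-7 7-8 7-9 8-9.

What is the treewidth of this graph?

3

A width-3 tree decomposition is:
Bags: B1 = {4, 5, 7, 8}  B2 = {1, 4, 5, 7}  B3 = {3, 4, 5, 7}  B4 = {4, 7, 8, 9}  B5 = {3, 5, 6, 7}  B6 = {2, 5, 7, 8}
Tree: B1–B2, B2–B3, B1–B4, B3–B5, B1–B6
Every bag has size at most 4, so the width is 4 − 1 = 3 and tw(G) ≤ 3. On the other hand G contains the 4-clique {4, 7, 8, 9}. A clique must lie in a single bag of any decomposition, so no decomposition can have width below 3. Hence tw(G) = 3 exactly.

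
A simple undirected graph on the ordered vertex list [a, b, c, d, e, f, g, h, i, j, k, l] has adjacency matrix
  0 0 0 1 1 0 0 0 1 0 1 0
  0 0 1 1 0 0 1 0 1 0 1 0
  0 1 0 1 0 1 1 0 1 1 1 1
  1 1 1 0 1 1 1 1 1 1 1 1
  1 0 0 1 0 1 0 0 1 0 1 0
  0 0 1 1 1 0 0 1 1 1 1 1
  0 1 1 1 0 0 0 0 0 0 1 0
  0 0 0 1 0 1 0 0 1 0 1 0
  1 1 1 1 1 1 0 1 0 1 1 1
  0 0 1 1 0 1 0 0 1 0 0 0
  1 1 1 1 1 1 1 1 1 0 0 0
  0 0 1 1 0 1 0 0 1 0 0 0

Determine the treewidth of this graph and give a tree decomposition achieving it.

Each bag holds 5 vertices, so the decomposition has width 4, which upper-bounds the treewidth. For the lower bound, the 5 vertices {b, c, d, g, k} are pairwise adjacent, and any tree decomposition puts a clique entirely inside one bag — forcing width ≥ 4. The upper and lower bounds meet at 4, so that is the treewidth.

Treewidth 4.
Bags: B1 = {d, e, f, i, k}  B2 = {d, f, h, i, k}  B3 = {c, d, f, i, k}  B4 = {a, d, e, i, k}  B5 = {b, c, d, i, k}  B6 = {c, d, f, i, l}  B7 = {b, c, d, g, k}  B8 = {c, d, f, i, j}
Tree: B1–B2, B2–B3, B1–B4, B3–B5, B3–B6, B5–B7, B3–B8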